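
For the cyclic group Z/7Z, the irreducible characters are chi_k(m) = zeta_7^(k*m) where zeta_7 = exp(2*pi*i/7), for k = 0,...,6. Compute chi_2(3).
chi_2(3) = zeta_7^6 = exp(-2*I*pi/7)

Explanation: chi_2(3) = zeta_7^(2*3) = zeta_7^6. Since zeta_7^7 = 1, this equals zeta_7^6 = exp(2*pi*i*6/7) = exp(-2*I*pi/7).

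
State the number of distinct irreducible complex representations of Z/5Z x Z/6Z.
30

Details: The number of irreducible complex representations of a finite group equals its number of conjugacy classes. Z/5Z x Z/6Z is abelian of order 30, so every element is its own conjugacy class: 30 classes, so Z/5Z x Z/6Z (order 30) has exactly 30 irreducible complex representations.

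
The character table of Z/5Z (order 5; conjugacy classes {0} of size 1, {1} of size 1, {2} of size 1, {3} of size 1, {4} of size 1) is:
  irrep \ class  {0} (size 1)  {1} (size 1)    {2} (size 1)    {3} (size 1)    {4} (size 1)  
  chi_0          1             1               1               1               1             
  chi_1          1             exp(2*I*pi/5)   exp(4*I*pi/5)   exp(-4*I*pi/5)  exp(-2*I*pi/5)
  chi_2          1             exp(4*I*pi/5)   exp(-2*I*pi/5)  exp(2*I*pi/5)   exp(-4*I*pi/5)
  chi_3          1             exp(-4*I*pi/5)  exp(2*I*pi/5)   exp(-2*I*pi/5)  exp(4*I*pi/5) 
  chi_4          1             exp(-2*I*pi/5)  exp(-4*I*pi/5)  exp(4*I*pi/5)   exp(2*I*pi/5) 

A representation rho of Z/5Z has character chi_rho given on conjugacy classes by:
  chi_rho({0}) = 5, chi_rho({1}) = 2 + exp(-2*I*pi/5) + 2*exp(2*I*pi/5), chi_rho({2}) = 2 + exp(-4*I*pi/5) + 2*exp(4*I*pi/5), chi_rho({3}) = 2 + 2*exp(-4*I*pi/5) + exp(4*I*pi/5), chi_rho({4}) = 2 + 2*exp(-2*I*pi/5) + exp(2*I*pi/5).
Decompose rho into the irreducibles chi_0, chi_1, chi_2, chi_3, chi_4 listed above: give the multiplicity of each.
Multiplicities: chi_0: 2, chi_1: 2, chi_2: 0, chi_3: 0, chi_4: 1.

Working: Use <chi_rho, chi> = (1/|G|) sum_C |C| * chi_rho(C) * conj(chi(C)) with |G| = 5 for each irreducible chi in the table:
  <chi_rho, chi_0> = (1/5)[1*(5)*conj(1) + 1*(2 + exp(-2*I*pi/5) + 2*exp(2*I*pi/5))*conj(1) + 1*(2 + exp(-4*I*pi/5) + 2*exp(4*I*pi/5))*conj(1) + 1*(2 + 2*exp(-4*I*pi/5) + exp(4*I*pi/5))*conj(1) + 1*(2 + 2*exp(-2*I*pi/5) + exp(2*I*pi/5))*conj(1)]
      = (1/5)[(5) + (2 + exp(-2*I*pi/5) + 2*exp(2*I*pi/5)) + (2 + exp(-4*I*pi/5) + 2*exp(4*I*pi/5)) + (2 + 2*exp(-4*I*pi/5) + exp(4*I*pi/5)) + (2 + 2*exp(-2*I*pi/5) + exp(2*I*pi/5))] = 10/5 = 2
  <chi_rho, chi_1> = (1/5)[1*(5)*conj(1) + 1*(2 + exp(-2*I*pi/5) + 2*exp(2*I*pi/5))*conj(exp(2*I*pi/5)) + 1*(2 + exp(-4*I*pi/5) + 2*exp(4*I*pi/5))*conj(exp(4*I*pi/5)) + 1*(2 + 2*exp(-4*I*pi/5) + exp(4*I*pi/5))*conj(exp(-4*I*pi/5)) + 1*(2 + 2*exp(-2*I*pi/5) + exp(2*I*pi/5))*conj(exp(-2*I*pi/5))]
      = (1/5)[(5) + (2 + 2*exp(-2*I*pi/5) + exp(-4*I*pi/5)) + (2 + 2*exp(-4*I*pi/5) + exp(2*I*pi/5)) + (2 + exp(-2*I*pi/5) + 2*exp(4*I*pi/5)) + (2 + exp(4*I*pi/5) + 2*exp(2*I*pi/5))] = 10/5 = 2
  <chi_rho, chi_2> = (1/5)[1*(5)*conj(1) + 1*(2 + exp(-2*I*pi/5) + 2*exp(2*I*pi/5))*conj(exp(4*I*pi/5)) + 1*(2 + exp(-4*I*pi/5) + 2*exp(4*I*pi/5))*conj(exp(-2*I*pi/5)) + 1*(2 + 2*exp(-4*I*pi/5) + exp(4*I*pi/5))*conj(exp(2*I*pi/5)) + 1*(2 + 2*exp(-2*I*pi/5) + exp(2*I*pi/5))*conj(exp(-4*I*pi/5))]
      = (1/5)[(5) + (2*exp(-2*I*pi/5) + 2*exp(-4*I*pi/5) + exp(4*I*pi/5)) + (2*exp(-4*I*pi/5) + exp(-2*I*pi/5) + 2*exp(2*I*pi/5)) + (2*exp(-2*I*pi/5) + exp(2*I*pi/5) + 2*exp(4*I*pi/5)) + (exp(-4*I*pi/5) + 2*exp(4*I*pi/5) + 2*exp(2*I*pi/5))] = 0/5 = 0
  <chi_rho, chi_3> = (1/5)[1*(5)*conj(1) + 1*(2 + exp(-2*I*pi/5) + 2*exp(2*I*pi/5))*conj(exp(-4*I*pi/5)) + 1*(2 + exp(-4*I*pi/5) + 2*exp(4*I*pi/5))*conj(exp(2*I*pi/5)) + 1*(2 + 2*exp(-4*I*pi/5) + exp(4*I*pi/5))*conj(exp(-2*I*pi/5)) + 1*(2 + 2*exp(-2*I*pi/5) + exp(2*I*pi/5))*conj(exp(4*I*pi/5))]
      = (1/5)[(5) + (2*exp(-4*I*pi/5) + exp(2*I*pi/5) + 2*exp(4*I*pi/5)) + (2*exp(-2*I*pi/5) + exp(4*I*pi/5) + 2*exp(2*I*pi/5)) + (2*exp(-2*I*pi/5) + exp(-4*I*pi/5) + 2*exp(2*I*pi/5)) + (2*exp(-4*I*pi/5) + exp(-2*I*pi/5) + 2*exp(4*I*pi/5))] = 0/5 = 0
  <chi_rho, chi_4> = (1/5)[1*(5)*conj(1) + 1*(2 + exp(-2*I*pi/5) + 2*exp(2*I*pi/5))*conj(exp(-2*I*pi/5)) + 1*(2 + exp(-4*I*pi/5) + 2*exp(4*I*pi/5))*conj(exp(-4*I*pi/5)) + 1*(2 + 2*exp(-4*I*pi/5) + exp(4*I*pi/5))*conj(exp(4*I*pi/5)) + 1*(2 + 2*exp(-2*I*pi/5) + exp(2*I*pi/5))*conj(exp(2*I*pi/5))]
      = (1/5)[(5) + (1 + 2*exp(4*I*pi/5) + 2*exp(2*I*pi/5)) + (1 + 2*exp(-2*I*pi/5) + 2*exp(4*I*pi/5)) + (1 + 2*exp(-4*I*pi/5) + 2*exp(2*I*pi/5)) + (1 + 2*exp(-2*I*pi/5) + 2*exp(-4*I*pi/5))] = 5/5 = 1
(Exp terms are combined using exp(i*s)*conj(exp(i*t)) = exp(i*(s-t)), and sums of them are collapsed using the identity that for every m > 1 the m distinct m-th roots of unity sum to 0, e.g. 1 + exp(2*I*pi/3) + exp(-2*I*pi/3) = 0.)
Dimension check: dim(rho) = sum (mult * dim) = 2*1 + 2*1 + 0*1 + 0*1 + 1*1 = 5 = chi_rho(e) = 5.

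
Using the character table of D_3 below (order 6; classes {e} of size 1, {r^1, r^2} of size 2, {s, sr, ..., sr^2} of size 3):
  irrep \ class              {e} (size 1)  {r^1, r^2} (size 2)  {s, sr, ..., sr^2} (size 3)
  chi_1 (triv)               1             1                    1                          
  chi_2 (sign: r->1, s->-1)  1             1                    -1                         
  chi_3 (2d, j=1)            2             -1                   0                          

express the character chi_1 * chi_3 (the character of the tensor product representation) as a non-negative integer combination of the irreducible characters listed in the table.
chi_1 tensor chi_3 = chi_3 (all other irreducibles have multiplicity 0).

Why: The character of a tensor product is the pointwise product (chi_1 * chi_3)(C) = chi_1(C) * chi_3(C):
  {e}: (1)*(2), {r^1, r^2}: (1)*(-1), {s, sr, ..., sr^2}: (1)*(0)
so (chi_1 * chi_3) takes values
  {e} -> 2, {r^1, r^2} -> -1, {s, sr, ..., sr^2} -> 0.
Now take the inner product of this character with each irreducible chi from the table, <chi_1*chi_3, chi> = (1/6) sum_C |C| (chi_1*chi_3)(C) conj(chi(C)):
  <chi_1*chi_3, chi_1> = (1/6)[1*(2)*conj(1) + 2*(-1)*conj(1) + 3*(0)*conj(1)]
      = (1/6)[(2) + (-2) + (0)] = 0/6 = 0
  <chi_1*chi_3, chi_2> = (1/6)[1*(2)*conj(1) + 2*(-1)*conj(1) + 3*(0)*conj(-1)]
      = (1/6)[(2) + (-2) + (0)] = 0/6 = 0
  <chi_1*chi_3, chi_3> = (1/6)[1*(2)*conj(2) + 2*(-1)*conj(-1) + 3*(0)*conj(0)]
      = (1/6)[(4) + (2) + (0)] = 6/6 = 1
Hence the multiplicities are chi_3: 1. Dimension check: dim(chi_1)*dim(chi_3) = 1*2 = 2 and sum (mult * dim) = 1*2 = 2.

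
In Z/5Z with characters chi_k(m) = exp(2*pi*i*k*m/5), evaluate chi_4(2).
chi_4(2) = zeta_5^8 = exp(-4*I*pi/5)

Reasoning: chi_4(2) = zeta_5^(4*2) = zeta_5^8. Since zeta_5^5 = 1, this equals zeta_5^3 = exp(2*pi*i*3/5) = exp(-4*I*pi/5).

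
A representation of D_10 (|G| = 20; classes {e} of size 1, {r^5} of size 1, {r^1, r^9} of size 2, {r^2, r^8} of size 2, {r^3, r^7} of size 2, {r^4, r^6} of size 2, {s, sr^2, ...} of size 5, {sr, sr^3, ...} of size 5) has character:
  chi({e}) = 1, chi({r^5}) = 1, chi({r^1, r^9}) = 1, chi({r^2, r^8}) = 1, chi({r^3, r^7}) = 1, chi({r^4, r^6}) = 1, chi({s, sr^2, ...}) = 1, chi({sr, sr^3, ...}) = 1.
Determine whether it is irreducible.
Irreducible: <chi, chi> = 1.

Why: <chi, chi> = (1/|G|) sum_C |C| * |chi(C)|^2 = (1/20)[1*|1|^2 + 1*|1|^2 + 2*|1|^2 + 2*|1|^2 + 2*|1|^2 + 2*|1|^2 + 5*|1|^2 + 5*|1|^2]
  = (1/20)[(1) + (1) + (2) + (2) + (2) + (2) + (5) + (5)] = 20/20 = 1.
A character is irreducible iff <chi, chi> = 1, so this representation is irreducible.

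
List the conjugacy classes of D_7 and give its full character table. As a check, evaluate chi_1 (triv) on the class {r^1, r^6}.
Conjugacy classes: {e} of size 1, {r^1, r^6} of size 2, {r^2, r^5} of size 2, {r^3, r^4} of size 2, {s, sr, ..., sr^6} of size 7.
Character table:
  irrep \ class              {e} (size 1)  {r^1, r^6} (size 2)  {r^2, r^5} (size 2)  {r^3, r^4} (size 2)  {s, sr, ..., sr^6} (size 7)
  chi_1 (triv)               1             1                    1                    1                    1                          
  chi_2 (sign: r->1, s->-1)  1             1                    1                    1                    -1                         
  chi_3 (2d, j=1)            2             2*cos(2*pi/7)        -2*cos(3*pi/7)       -2*cos(pi/7)         0                          
  chi_4 (2d, j=2)            2             -2*cos(3*pi/7)       -2*cos(pi/7)         2*cos(2*pi/7)        0                          
  chi_5 (2d, j=3)            2             -2*cos(pi/7)         2*cos(2*pi/7)        -2*cos(3*pi/7)       0                          

Spot check: chi_1 (triv) on {r^1, r^6} = 1.

Explanation: D_7 has order 2*7 = 14 with 5 conjugacy classes, hence 5 irreducibles. Sum of squared dims 1 + 1 + 4 + 4 + 4 = 14 = |G|. Linear characters come from the abelianisation; the 2-dimensional irreps have character r^k -> 2*cos(2*pi*j*k/7), reflections -> 0.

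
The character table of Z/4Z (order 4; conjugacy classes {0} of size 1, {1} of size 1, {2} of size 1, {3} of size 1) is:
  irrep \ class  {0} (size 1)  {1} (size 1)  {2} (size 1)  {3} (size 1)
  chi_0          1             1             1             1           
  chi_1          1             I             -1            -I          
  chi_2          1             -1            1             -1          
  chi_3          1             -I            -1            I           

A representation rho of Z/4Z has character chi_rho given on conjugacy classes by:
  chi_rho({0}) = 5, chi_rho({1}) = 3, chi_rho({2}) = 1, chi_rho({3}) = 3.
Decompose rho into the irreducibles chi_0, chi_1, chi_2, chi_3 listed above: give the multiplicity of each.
Multiplicities: chi_0: 3, chi_1: 1, chi_2: 0, chi_3: 1.

Explanation: Use <chi_rho, chi> = (1/|G|) sum_C |C| * chi_rho(C) * conj(chi(C)) with |G| = 4 for each irreducible chi in the table:
  <chi_rho, chi_0> = (1/4)[1*(5)*conj(1) + 1*(3)*conj(1) + 1*(1)*conj(1) + 1*(3)*conj(1)]
      = (1/4)[(5) + (3) + (1) + (3)] = 12/4 = 3
  <chi_rho, chi_1> = (1/4)[1*(5)*conj(1) + 1*(3)*conj(I) + 1*(1)*conj(-1) + 1*(3)*conj(-I)]
      = (1/4)[(5) + (-3*I) + (-1) + (3*I)] = 4/4 = 1
  <chi_rho, chi_2> = (1/4)[1*(5)*conj(1) + 1*(3)*conj(-1) + 1*(1)*conj(1) + 1*(3)*conj(-1)]
      = (1/4)[(5) + (-3) + (1) + (-3)] = 0/4 = 0
  <chi_rho, chi_3> = (1/4)[1*(5)*conj(1) + 1*(3)*conj(-I) + 1*(1)*conj(-1) + 1*(3)*conj(I)]
      = (1/4)[(5) + (3*I) + (-1) + (-3*I)] = 4/4 = 1
(Exp terms are combined using exp(i*s)*conj(exp(i*t)) = exp(i*(s-t)), and sums of them are collapsed using the identity that for every m > 1 the m distinct m-th roots of unity sum to 0, e.g. 1 + exp(2*I*pi/3) + exp(-2*I*pi/3) = 0.)
Dimension check: dim(rho) = sum (mult * dim) = 3*1 + 1*1 + 0*1 + 1*1 = 5 = chi_rho(e) = 5.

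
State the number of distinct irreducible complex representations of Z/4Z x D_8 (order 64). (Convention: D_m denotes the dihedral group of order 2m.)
28

The number of irreducible complex representations of a finite group equals its number of conjugacy classes. For a direct product, #classes(G x H) = #classes(G) * #classes(H). Z/4Z has 4 classes (abelian), D_8 has 7 classes, so 4 * 7 = 28, so Z/4Z x D_8 (order 64) has exactly 28 irreducible complex representations.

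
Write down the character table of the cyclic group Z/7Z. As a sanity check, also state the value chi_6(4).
Character table of Z/7Z (irreps indexed chi_0,...,chi_6 with chi_k(m) = zeta_7^(k*m), zeta_7 = exp(2*pi*i/7)):
  irrep \ class  {0} (size 1)  {1} (size 1)    {2} (size 1)    {3} (size 1)    {4} (size 1)    {5} (size 1)    {6} (size 1)  
  chi_0          1             1               1               1               1               1               1             
  chi_1          1             exp(2*I*pi/7)   exp(4*I*pi/7)   exp(6*I*pi/7)   exp(-6*I*pi/7)  exp(-4*I*pi/7)  exp(-2*I*pi/7)
  chi_2          1             exp(4*I*pi/7)   exp(-6*I*pi/7)  exp(-2*I*pi/7)  exp(2*I*pi/7)   exp(6*I*pi/7)   exp(-4*I*pi/7)
  chi_3          1             exp(6*I*pi/7)   exp(-2*I*pi/7)  exp(4*I*pi/7)   exp(-4*I*pi/7)  exp(2*I*pi/7)   exp(-6*I*pi/7)
  chi_4          1             exp(-6*I*pi/7)  exp(2*I*pi/7)   exp(-4*I*pi/7)  exp(4*I*pi/7)   exp(-2*I*pi/7)  exp(6*I*pi/7) 
  chi_5          1             exp(-4*I*pi/7)  exp(6*I*pi/7)   exp(2*I*pi/7)   exp(-2*I*pi/7)  exp(-6*I*pi/7)  exp(4*I*pi/7) 
  chi_6          1             exp(-2*I*pi/7)  exp(-4*I*pi/7)  exp(-6*I*pi/7)  exp(6*I*pi/7)   exp(4*I*pi/7)   exp(2*I*pi/7) 

Spot check: chi_6(4) = zeta_7^(6*4) = zeta_7^24 = exp(6*I*pi/7).

Z/7Z is abelian, so all 7 irreducible complex representations are 1-dimensional. They are given by chi_k(m) = zeta_7^(k*m) for k = 0,...,6. Row orthogonality: sum_m chi_k(m) conj(chi_l(m)) = 7 * [k = l].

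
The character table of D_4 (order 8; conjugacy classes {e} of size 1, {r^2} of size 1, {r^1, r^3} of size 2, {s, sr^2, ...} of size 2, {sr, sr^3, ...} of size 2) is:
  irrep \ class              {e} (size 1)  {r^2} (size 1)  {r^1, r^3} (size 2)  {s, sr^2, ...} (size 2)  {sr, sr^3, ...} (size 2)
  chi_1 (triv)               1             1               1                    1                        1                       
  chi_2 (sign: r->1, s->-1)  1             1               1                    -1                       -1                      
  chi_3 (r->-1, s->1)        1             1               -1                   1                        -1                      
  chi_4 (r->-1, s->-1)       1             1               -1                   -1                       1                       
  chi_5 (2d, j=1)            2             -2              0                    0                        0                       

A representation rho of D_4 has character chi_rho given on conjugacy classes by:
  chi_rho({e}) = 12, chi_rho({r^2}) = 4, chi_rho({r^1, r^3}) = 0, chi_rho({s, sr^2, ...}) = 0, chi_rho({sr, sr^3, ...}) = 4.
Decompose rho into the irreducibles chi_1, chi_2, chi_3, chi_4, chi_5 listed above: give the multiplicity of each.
Multiplicities: chi_1: 3, chi_2: 1, chi_3: 1, chi_4: 3, chi_5: 2.

Argument: Use <chi_rho, chi> = (1/|G|) sum_C |C| * chi_rho(C) * conj(chi(C)) with |G| = 8 for each irreducible chi in the table:
  <chi_rho, chi_1> = (1/8)[1*(12)*conj(1) + 1*(4)*conj(1) + 2*(0)*conj(1) + 2*(0)*conj(1) + 2*(4)*conj(1)]
      = (1/8)[(12) + (4) + (0) + (0) + (8)] = 24/8 = 3
  <chi_rho, chi_2> = (1/8)[1*(12)*conj(1) + 1*(4)*conj(1) + 2*(0)*conj(1) + 2*(0)*conj(-1) + 2*(4)*conj(-1)]
      = (1/8)[(12) + (4) + (0) + (0) + (-8)] = 8/8 = 1
  <chi_rho, chi_3> = (1/8)[1*(12)*conj(1) + 1*(4)*conj(1) + 2*(0)*conj(-1) + 2*(0)*conj(1) + 2*(4)*conj(-1)]
      = (1/8)[(12) + (4) + (0) + (0) + (-8)] = 8/8 = 1
  <chi_rho, chi_4> = (1/8)[1*(12)*conj(1) + 1*(4)*conj(1) + 2*(0)*conj(-1) + 2*(0)*conj(-1) + 2*(4)*conj(1)]
      = (1/8)[(12) + (4) + (0) + (0) + (8)] = 24/8 = 3
  <chi_rho, chi_5> = (1/8)[1*(12)*conj(2) + 1*(4)*conj(-2) + 2*(0)*conj(0) + 2*(0)*conj(0) + 2*(4)*conj(0)]
      = (1/8)[(24) + (-8) + (0) + (0) + (0)] = 16/8 = 2
Dimension check: dim(rho) = sum (mult * dim) = 3*1 + 1*1 + 1*1 + 3*1 + 2*2 = 12 = chi_rho(e) = 12.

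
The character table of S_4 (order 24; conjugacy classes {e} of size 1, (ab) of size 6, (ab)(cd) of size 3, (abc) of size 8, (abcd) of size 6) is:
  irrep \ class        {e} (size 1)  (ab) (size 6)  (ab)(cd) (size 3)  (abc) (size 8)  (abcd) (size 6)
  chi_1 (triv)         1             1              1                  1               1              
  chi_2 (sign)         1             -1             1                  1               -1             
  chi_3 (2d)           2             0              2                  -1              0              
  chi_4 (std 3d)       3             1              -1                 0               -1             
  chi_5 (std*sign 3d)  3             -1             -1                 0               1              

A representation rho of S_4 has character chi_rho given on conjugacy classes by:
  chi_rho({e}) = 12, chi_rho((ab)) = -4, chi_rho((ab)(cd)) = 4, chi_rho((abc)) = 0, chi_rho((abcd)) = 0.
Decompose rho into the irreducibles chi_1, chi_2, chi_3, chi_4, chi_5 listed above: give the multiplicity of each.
Multiplicities: chi_1: 0, chi_2: 2, chi_3: 2, chi_4: 0, chi_5: 2.

Reasoning: Use <chi_rho, chi> = (1/|G|) sum_C |C| * chi_rho(C) * conj(chi(C)) with |G| = 24 for each irreducible chi in the table:
  <chi_rho, chi_1> = (1/24)[1*(12)*conj(1) + 6*(-4)*conj(1) + 3*(4)*conj(1) + 8*(0)*conj(1) + 6*(0)*conj(1)]
      = (1/24)[(12) + (-24) + (12) + (0) + (0)] = 0/24 = 0
  <chi_rho, chi_2> = (1/24)[1*(12)*conj(1) + 6*(-4)*conj(-1) + 3*(4)*conj(1) + 8*(0)*conj(1) + 6*(0)*conj(-1)]
      = (1/24)[(12) + (24) + (12) + (0) + (0)] = 48/24 = 2
  <chi_rho, chi_3> = (1/24)[1*(12)*conj(2) + 6*(-4)*conj(0) + 3*(4)*conj(2) + 8*(0)*conj(-1) + 6*(0)*conj(0)]
      = (1/24)[(24) + (0) + (24) + (0) + (0)] = 48/24 = 2
  <chi_rho, chi_4> = (1/24)[1*(12)*conj(3) + 6*(-4)*conj(1) + 3*(4)*conj(-1) + 8*(0)*conj(0) + 6*(0)*conj(-1)]
      = (1/24)[(36) + (-24) + (-12) + (0) + (0)] = 0/24 = 0
  <chi_rho, chi_5> = (1/24)[1*(12)*conj(3) + 6*(-4)*conj(-1) + 3*(4)*conj(-1) + 8*(0)*conj(0) + 6*(0)*conj(1)]
      = (1/24)[(36) + (24) + (-12) + (0) + (0)] = 48/24 = 2
Dimension check: dim(rho) = sum (mult * dim) = 0*1 + 2*1 + 2*2 + 0*3 + 2*3 = 12 = chi_rho(e) = 12.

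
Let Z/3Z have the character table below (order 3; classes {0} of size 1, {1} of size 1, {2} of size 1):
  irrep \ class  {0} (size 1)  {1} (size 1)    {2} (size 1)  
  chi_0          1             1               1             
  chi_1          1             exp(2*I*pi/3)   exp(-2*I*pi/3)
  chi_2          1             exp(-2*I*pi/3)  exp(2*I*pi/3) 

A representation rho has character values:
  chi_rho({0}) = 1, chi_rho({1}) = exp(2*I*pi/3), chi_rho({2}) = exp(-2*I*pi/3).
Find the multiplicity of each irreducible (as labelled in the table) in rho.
Multiplicities: chi_0: 0, chi_1: 1, chi_2: 0.

Working: Use <chi_rho, chi> = (1/|G|) sum_C |C| * chi_rho(C) * conj(chi(C)) with |G| = 3 for each irreducible chi in the table:
  <chi_rho, chi_0> = (1/3)[1*(1)*conj(1) + 1*(exp(2*I*pi/3))*conj(1) + 1*(exp(-2*I*pi/3))*conj(1)]
      = (1/3)[(1) + (exp(2*I*pi/3)) + (exp(-2*I*pi/3))] = 0/3 = 0
  <chi_rho, chi_1> = (1/3)[1*(1)*conj(1) + 1*(exp(2*I*pi/3))*conj(exp(2*I*pi/3)) + 1*(exp(-2*I*pi/3))*conj(exp(-2*I*pi/3))]
      = (1/3)[(1) + (1) + (1)] = 3/3 = 1
  <chi_rho, chi_2> = (1/3)[1*(1)*conj(1) + 1*(exp(2*I*pi/3))*conj(exp(-2*I*pi/3)) + 1*(exp(-2*I*pi/3))*conj(exp(2*I*pi/3))]
      = (1/3)[(1) + (exp(-2*I*pi/3)) + (exp(2*I*pi/3))] = 0/3 = 0
(Exp terms are combined using exp(i*s)*conj(exp(i*t)) = exp(i*(s-t)), and sums of them are collapsed using the identity that for every m > 1 the m distinct m-th roots of unity sum to 0, e.g. 1 + exp(2*I*pi/3) + exp(-2*I*pi/3) = 0.)
Dimension check: dim(rho) = sum (mult * dim) = 0*1 + 1*1 + 0*1 = 1 = chi_rho(e) = 1.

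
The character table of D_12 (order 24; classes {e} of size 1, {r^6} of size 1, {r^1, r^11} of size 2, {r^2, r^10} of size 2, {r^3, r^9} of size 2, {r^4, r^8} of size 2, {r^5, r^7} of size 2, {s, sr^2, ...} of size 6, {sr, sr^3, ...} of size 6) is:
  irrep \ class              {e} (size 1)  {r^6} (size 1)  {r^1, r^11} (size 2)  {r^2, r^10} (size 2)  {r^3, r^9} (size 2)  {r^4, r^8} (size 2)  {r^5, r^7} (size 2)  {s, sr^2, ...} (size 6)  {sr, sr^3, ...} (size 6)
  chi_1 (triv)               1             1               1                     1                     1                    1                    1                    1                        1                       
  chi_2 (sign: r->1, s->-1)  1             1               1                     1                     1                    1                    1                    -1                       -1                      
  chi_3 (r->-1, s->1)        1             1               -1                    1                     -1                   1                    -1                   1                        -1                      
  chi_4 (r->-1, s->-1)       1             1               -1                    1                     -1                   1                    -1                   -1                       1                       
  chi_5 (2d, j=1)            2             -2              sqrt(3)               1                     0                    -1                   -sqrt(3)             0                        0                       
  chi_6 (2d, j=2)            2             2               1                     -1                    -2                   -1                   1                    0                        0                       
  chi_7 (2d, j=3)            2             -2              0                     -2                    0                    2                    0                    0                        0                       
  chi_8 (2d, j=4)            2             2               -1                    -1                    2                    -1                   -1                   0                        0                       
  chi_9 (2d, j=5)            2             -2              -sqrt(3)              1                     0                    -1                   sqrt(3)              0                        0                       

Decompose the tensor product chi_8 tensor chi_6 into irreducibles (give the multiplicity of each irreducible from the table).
chi_8 tensor chi_6 = chi_3 + chi_4 + chi_6 (all other irreducibles have multiplicity 0).

Justification: The character of a tensor product is the pointwise product (chi_8 * chi_6)(C) = chi_8(C) * chi_6(C):
  {e}: (2)*(2), {r^6}: (2)*(2), {r^1, r^11}: (-1)*(1), {r^2, r^10}: (-1)*(-1), {r^3, r^9}: (2)*(-2), {r^4, r^8}: (-1)*(-1), {r^5, r^7}: (-1)*(1), {s, sr^2, ...}: (0)*(0), {sr, sr^3, ...}: (0)*(0)
so (chi_8 * chi_6) takes values
  {e} -> 4, {r^6} -> 4, {r^1, r^11} -> -1, {r^2, r^10} -> 1, {r^3, r^9} -> -4, {r^4, r^8} -> 1, {r^5, r^7} -> -1, {s, sr^2, ...} -> 0, {sr, sr^3, ...} -> 0.
Now take the inner product of this character with each irreducible chi from the table, <chi_8*chi_6, chi> = (1/24) sum_C |C| (chi_8*chi_6)(C) conj(chi(C)):
  <chi_8*chi_6, chi_1> = (1/24)[1*(4)*conj(1) + 1*(4)*conj(1) + 2*(-1)*conj(1) + 2*(1)*conj(1) + 2*(-4)*conj(1) + 2*(1)*conj(1) + 2*(-1)*conj(1) + 6*(0)*conj(1) + 6*(0)*conj(1)]
      = (1/24)[(4) + (4) + (-2) + (2) + (-8) + (2) + (-2) + (0) + (0)] = 0/24 = 0
  <chi_8*chi_6, chi_2> = (1/24)[1*(4)*conj(1) + 1*(4)*conj(1) + 2*(-1)*conj(1) + 2*(1)*conj(1) + 2*(-4)*conj(1) + 2*(1)*conj(1) + 2*(-1)*conj(1) + 6*(0)*conj(-1) + 6*(0)*conj(-1)]
      = (1/24)[(4) + (4) + (-2) + (2) + (-8) + (2) + (-2) + (0) + (0)] = 0/24 = 0
  <chi_8*chi_6, chi_3> = (1/24)[1*(4)*conj(1) + 1*(4)*conj(1) + 2*(-1)*conj(-1) + 2*(1)*conj(1) + 2*(-4)*conj(-1) + 2*(1)*conj(1) + 2*(-1)*conj(-1) + 6*(0)*conj(1) + 6*(0)*conj(-1)]
      = (1/24)[(4) + (4) + (2) + (2) + (8) + (2) + (2) + (0) + (0)] = 24/24 = 1
  <chi_8*chi_6, chi_4> = (1/24)[1*(4)*conj(1) + 1*(4)*conj(1) + 2*(-1)*conj(-1) + 2*(1)*conj(1) + 2*(-4)*conj(-1) + 2*(1)*conj(1) + 2*(-1)*conj(-1) + 6*(0)*conj(-1) + 6*(0)*conj(1)]
      = (1/24)[(4) + (4) + (2) + (2) + (8) + (2) + (2) + (0) + (0)] = 24/24 = 1
  <chi_8*chi_6, chi_5> = (1/24)[1*(4)*conj(2) + 1*(4)*conj(-2) + 2*(-1)*conj(sqrt(3)) + 2*(1)*conj(1) + 2*(-4)*conj(0) + 2*(1)*conj(-1) + 2*(-1)*conj(-sqrt(3)) + 6*(0)*conj(0) + 6*(0)*conj(0)]
      = (1/24)[(8) + (-8) + (-2*sqrt(3)) + (2) + (0) + (-2) + (2*sqrt(3)) + (0) + (0)] = 0/24 = 0
  <chi_8*chi_6, chi_6> = (1/24)[1*(4)*conj(2) + 1*(4)*conj(2) + 2*(-1)*conj(1) + 2*(1)*conj(-1) + 2*(-4)*conj(-2) + 2*(1)*conj(-1) + 2*(-1)*conj(1) + 6*(0)*conj(0) + 6*(0)*conj(0)]
      = (1/24)[(8) + (8) + (-2) + (-2) + (16) + (-2) + (-2) + (0) + (0)] = 24/24 = 1
  <chi_8*chi_6, chi_7> = (1/24)[1*(4)*conj(2) + 1*(4)*conj(-2) + 2*(-1)*conj(0) + 2*(1)*conj(-2) + 2*(-4)*conj(0) + 2*(1)*conj(2) + 2*(-1)*conj(0) + 6*(0)*conj(0) + 6*(0)*conj(0)]
      = (1/24)[(8) + (-8) + (0) + (-4) + (0) + (4) + (0) + (0) + (0)] = 0/24 = 0
  <chi_8*chi_6, chi_8> = (1/24)[1*(4)*conj(2) + 1*(4)*conj(2) + 2*(-1)*conj(-1) + 2*(1)*conj(-1) + 2*(-4)*conj(2) + 2*(1)*conj(-1) + 2*(-1)*conj(-1) + 6*(0)*conj(0) + 6*(0)*conj(0)]
      = (1/24)[(8) + (8) + (2) + (-2) + (-16) + (-2) + (2) + (0) + (0)] = 0/24 = 0
  <chi_8*chi_6, chi_9> = (1/24)[1*(4)*conj(2) + 1*(4)*conj(-2) + 2*(-1)*conj(-sqrt(3)) + 2*(1)*conj(1) + 2*(-4)*conj(0) + 2*(1)*conj(-1) + 2*(-1)*conj(sqrt(3)) + 6*(0)*conj(0) + 6*(0)*conj(0)]
      = (1/24)[(8) + (-8) + (2*sqrt(3)) + (2) + (0) + (-2) + (-2*sqrt(3)) + (0) + (0)] = 0/24 = 0
Hence the multiplicities are chi_3: 1, chi_4: 1, chi_6: 1. Dimension check: dim(chi_8)*dim(chi_6) = 2*2 = 4 and sum (mult * dim) = 1*1 + 1*1 + 1*2 = 4.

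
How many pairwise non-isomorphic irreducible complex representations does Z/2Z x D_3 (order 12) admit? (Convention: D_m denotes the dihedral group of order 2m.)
6

Argument: The number of irreducible complex representations of a finite group equals its number of conjugacy classes. For a direct product, #classes(G x H) = #classes(G) * #classes(H). Z/2Z has 2 classes (abelian), D_3 has 3 classes, so 2 * 3 = 6, so Z/2Z x D_3 (order 12) has exactly 6 irreducible complex representations.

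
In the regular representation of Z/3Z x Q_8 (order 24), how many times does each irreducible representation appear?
Each irreducible V_i of dimension d_i appears with multiplicity d_i, i.e. rho_reg = (direct sum over all irreducibles V_i) d_i V_i. The irreducible dimensions for Z/3Z x Q_8 are 1, 1, 1, 1, 1, 1, 1, 1, 1, 1, 1, 1, 2, 2, 2: 12 irreducibles of dimension 1, each with multiplicity 1; 3 irreducibles of dimension 2, each with multiplicity 2. Total dimension 12*1*1 + 3*2*2 = 24 = |G|.

Why: General theorem: in the regular representation of a finite group G, each irreducible appears with multiplicity equal to its dimension. Check: dim(rho_reg) = sum d_i^2 = 1 + 1 + 1 + 1 + 1 + 1 + 1 + 1 + 1 + 1 + 1 + 1 + 4 + 4 + 4 = 24 = |G|.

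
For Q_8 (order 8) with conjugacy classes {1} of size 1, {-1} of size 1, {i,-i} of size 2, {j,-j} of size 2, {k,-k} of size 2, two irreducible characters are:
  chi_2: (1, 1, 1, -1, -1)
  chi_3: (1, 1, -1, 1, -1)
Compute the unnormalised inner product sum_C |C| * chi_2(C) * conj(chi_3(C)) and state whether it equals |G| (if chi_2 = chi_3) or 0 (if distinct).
Sum = 0; so <chi_2, chi_3> = 0 (distinct irreducibles are orthogonal).

Details: Compute term by term over conjugacy classes (|C| * chi_2(C) * conj(chi_3(C))):
  1*(1)*conj(1) + 1*(1)*conj(1) + 2*(1)*conj(-1) + 2*(-1)*conj(1) + 2*(-1)*conj(-1)
  = (1) + (1) + (-2) + (-2) + (2)
  = 0.
Dividing by |G| = 8 gives 0/8 = 0, matching the row-orthogonality relation <chi_2, chi_3> = [chi_2 = chi_3].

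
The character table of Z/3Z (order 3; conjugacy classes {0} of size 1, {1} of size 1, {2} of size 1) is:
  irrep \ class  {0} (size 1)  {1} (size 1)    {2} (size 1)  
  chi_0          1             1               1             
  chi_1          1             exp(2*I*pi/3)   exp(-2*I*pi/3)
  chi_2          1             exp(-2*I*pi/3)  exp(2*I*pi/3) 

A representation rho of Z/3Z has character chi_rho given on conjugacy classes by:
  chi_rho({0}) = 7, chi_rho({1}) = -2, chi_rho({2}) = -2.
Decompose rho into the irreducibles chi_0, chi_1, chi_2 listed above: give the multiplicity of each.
Multiplicities: chi_0: 1, chi_1: 3, chi_2: 3.

Explanation: Use <chi_rho, chi> = (1/|G|) sum_C |C| * chi_rho(C) * conj(chi(C)) with |G| = 3 for each irreducible chi in the table:
  <chi_rho, chi_0> = (1/3)[1*(7)*conj(1) + 1*(-2)*conj(1) + 1*(-2)*conj(1)]
      = (1/3)[(7) + (-2) + (-2)] = 3/3 = 1
  <chi_rho, chi_1> = (1/3)[1*(7)*conj(1) + 1*(-2)*conj(exp(2*I*pi/3)) + 1*(-2)*conj(exp(-2*I*pi/3))]
      = (1/3)[(7) + (3 + exp(-2*I*pi/3) + 3*exp(2*I*pi/3)) + (3 + 3*exp(-2*I*pi/3) + exp(2*I*pi/3))] = 9/3 = 3
  <chi_rho, chi_2> = (1/3)[1*(7)*conj(1) + 1*(-2)*conj(exp(-2*I*pi/3)) + 1*(-2)*conj(exp(2*I*pi/3))]
      = (1/3)[(7) + (3 + 3*exp(-2*I*pi/3) + exp(2*I*pi/3)) + (3 + exp(-2*I*pi/3) + 3*exp(2*I*pi/3))] = 9/3 = 3
(Exp terms are combined using exp(i*s)*conj(exp(i*t)) = exp(i*(s-t)), and sums of them are collapsed using the identity that for every m > 1 the m distinct m-th roots of unity sum to 0, e.g. 1 + exp(2*I*pi/3) + exp(-2*I*pi/3) = 0.)
Dimension check: dim(rho) = sum (mult * dim) = 1*1 + 3*1 + 3*1 = 7 = chi_rho(e) = 7.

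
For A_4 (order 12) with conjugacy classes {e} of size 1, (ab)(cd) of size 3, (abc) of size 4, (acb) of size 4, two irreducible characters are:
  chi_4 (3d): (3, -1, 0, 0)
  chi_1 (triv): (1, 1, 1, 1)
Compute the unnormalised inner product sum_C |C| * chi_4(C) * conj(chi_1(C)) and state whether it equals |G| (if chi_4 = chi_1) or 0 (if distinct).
Sum = 0; so <chi_4, chi_1> = 0 (distinct irreducibles are orthogonal).

Why: Compute term by term over conjugacy classes (|C| * chi_4(C) * conj(chi_1(C))):
  1*(3)*conj(1) + 3*(-1)*conj(1) + 4*(0)*conj(1) + 4*(0)*conj(1)
  = (3) + (-3) + (0) + (0)
  = 0.
(Exp terms are combined using exp(i*s)*conj(exp(i*t)) = exp(i*(s-t)), and sums of them are collapsed using the identity that for every m > 1 the m distinct m-th roots of unity sum to 0, e.g. 1 + exp(2*I*pi/3) + exp(-2*I*pi/3) = 0.)
Dividing by |G| = 12 gives 0/12 = 0, matching the row-orthogonality relation <chi_4, chi_1> = [chi_4 = chi_1].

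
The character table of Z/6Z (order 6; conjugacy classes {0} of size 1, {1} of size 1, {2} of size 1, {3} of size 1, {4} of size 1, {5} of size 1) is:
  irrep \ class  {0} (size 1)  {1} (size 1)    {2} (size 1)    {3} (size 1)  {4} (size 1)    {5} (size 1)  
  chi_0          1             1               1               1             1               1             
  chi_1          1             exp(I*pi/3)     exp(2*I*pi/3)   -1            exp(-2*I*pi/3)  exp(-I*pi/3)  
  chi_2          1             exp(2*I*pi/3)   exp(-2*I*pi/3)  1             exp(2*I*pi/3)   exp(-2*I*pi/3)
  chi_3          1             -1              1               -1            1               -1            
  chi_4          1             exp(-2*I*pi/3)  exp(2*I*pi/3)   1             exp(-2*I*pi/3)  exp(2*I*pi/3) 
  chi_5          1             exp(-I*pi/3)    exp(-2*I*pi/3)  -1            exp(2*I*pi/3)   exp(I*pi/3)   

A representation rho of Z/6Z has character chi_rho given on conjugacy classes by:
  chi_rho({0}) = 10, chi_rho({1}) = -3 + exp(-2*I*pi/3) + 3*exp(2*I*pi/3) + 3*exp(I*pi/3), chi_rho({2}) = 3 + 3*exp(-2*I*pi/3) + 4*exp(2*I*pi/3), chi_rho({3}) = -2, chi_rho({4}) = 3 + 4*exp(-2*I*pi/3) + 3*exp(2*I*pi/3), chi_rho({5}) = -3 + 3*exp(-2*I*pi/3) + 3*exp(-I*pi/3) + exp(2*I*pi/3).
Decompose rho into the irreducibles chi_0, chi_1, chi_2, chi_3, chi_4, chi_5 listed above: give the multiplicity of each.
Multiplicities: chi_0: 0, chi_1: 3, chi_2: 3, chi_3: 3, chi_4: 1, chi_5: 0.

Justification: Use <chi_rho, chi> = (1/|G|) sum_C |C| * chi_rho(C) * conj(chi(C)) with |G| = 6 for each irreducible chi in the table:
  <chi_rho, chi_0> = (1/6)[1*(10)*conj(1) + 1*(-3 + exp(-2*I*pi/3) + 3*exp(2*I*pi/3) + 3*exp(I*pi/3))*conj(1) + 1*(3 + 3*exp(-2*I*pi/3) + 4*exp(2*I*pi/3))*conj(1) + 1*(-2)*conj(1) + 1*(3 + 4*exp(-2*I*pi/3) + 3*exp(2*I*pi/3))*conj(1) + 1*(-3 + 3*exp(-2*I*pi/3) + 3*exp(-I*pi/3) + exp(2*I*pi/3))*conj(1)]
      = (1/6)[(10) + (-3 + exp(-2*I*pi/3) + 3*exp(2*I*pi/3) + 3*exp(I*pi/3)) + (3 + 3*exp(-2*I*pi/3) + 4*exp(2*I*pi/3)) + (-2) + (3 + 4*exp(-2*I*pi/3) + 3*exp(2*I*pi/3)) + (-3 + 3*exp(-2*I*pi/3) + 3*exp(-I*pi/3) + exp(2*I*pi/3))] = 0/6 = 0
  <chi_rho, chi_1> = (1/6)[1*(10)*conj(1) + 1*(-3 + exp(-2*I*pi/3) + 3*exp(2*I*pi/3) + 3*exp(I*pi/3))*conj(exp(I*pi/3)) + 1*(3 + 3*exp(-2*I*pi/3) + 4*exp(2*I*pi/3))*conj(exp(2*I*pi/3)) + 1*(-2)*conj(-1) + 1*(3 + 4*exp(-2*I*pi/3) + 3*exp(2*I*pi/3))*conj(exp(-2*I*pi/3)) + 1*(-3 + 3*exp(-2*I*pi/3) + 3*exp(-I*pi/3) + exp(2*I*pi/3))*conj(exp(-I*pi/3))]
      = (1/6)[(10) + (2 - 3*exp(-I*pi/3) + 3*exp(I*pi/3)) + (1) + (2) + (1) + (2 - 3*exp(I*pi/3) + 3*exp(-I*pi/3))] = 18/6 = 3
  <chi_rho, chi_2> = (1/6)[1*(10)*conj(1) + 1*(-3 + exp(-2*I*pi/3) + 3*exp(2*I*pi/3) + 3*exp(I*pi/3))*conj(exp(2*I*pi/3)) + 1*(3 + 3*exp(-2*I*pi/3) + 4*exp(2*I*pi/3))*conj(exp(-2*I*pi/3)) + 1*(-2)*conj(1) + 1*(3 + 4*exp(-2*I*pi/3) + 3*exp(2*I*pi/3))*conj(exp(2*I*pi/3)) + 1*(-3 + 3*exp(-2*I*pi/3) + 3*exp(-I*pi/3) + exp(2*I*pi/3))*conj(exp(-2*I*pi/3))]
      = (1/6)[(10) + (3 + 3*exp(-I*pi/3) + exp(2*I*pi/3) - 3*exp(-2*I*pi/3)) + (3 + 4*exp(-2*I*pi/3) + 3*exp(2*I*pi/3)) + (-2) + (3 + 3*exp(-2*I*pi/3) + 4*exp(2*I*pi/3)) + (3 - 3*exp(2*I*pi/3) + exp(-2*I*pi/3) + 3*exp(I*pi/3))] = 18/6 = 3
  <chi_rho, chi_3> = (1/6)[1*(10)*conj(1) + 1*(-3 + exp(-2*I*pi/3) + 3*exp(2*I*pi/3) + 3*exp(I*pi/3))*conj(-1) + 1*(3 + 3*exp(-2*I*pi/3) + 4*exp(2*I*pi/3))*conj(1) + 1*(-2)*conj(-1) + 1*(3 + 4*exp(-2*I*pi/3) + 3*exp(2*I*pi/3))*conj(1) + 1*(-3 + 3*exp(-2*I*pi/3) + 3*exp(-I*pi/3) + exp(2*I*pi/3))*conj(-1)]
      = (1/6)[(10) + (3 - 3*exp(I*pi/3) - 3*exp(2*I*pi/3) - exp(-2*I*pi/3)) + (3 + 3*exp(-2*I*pi/3) + 4*exp(2*I*pi/3)) + (2) + (3 + 4*exp(-2*I*pi/3) + 3*exp(2*I*pi/3)) + (3 - exp(2*I*pi/3) - 3*exp(-I*pi/3) - 3*exp(-2*I*pi/3))] = 18/6 = 3
  <chi_rho, chi_4> = (1/6)[1*(10)*conj(1) + 1*(-3 + exp(-2*I*pi/3) + 3*exp(2*I*pi/3) + 3*exp(I*pi/3))*conj(exp(-2*I*pi/3)) + 1*(3 + 3*exp(-2*I*pi/3) + 4*exp(2*I*pi/3))*conj(exp(2*I*pi/3)) + 1*(-2)*conj(1) + 1*(3 + 4*exp(-2*I*pi/3) + 3*exp(2*I*pi/3))*conj(exp(-2*I*pi/3)) + 1*(-3 + 3*exp(-2*I*pi/3) + 3*exp(-I*pi/3) + exp(2*I*pi/3))*conj(exp(2*I*pi/3))]
      = (1/6)[(10) + (-2 + 3*exp(-2*I*pi/3) - 3*exp(2*I*pi/3)) + (1) + (-2) + (1) + (-2 + 3*exp(2*I*pi/3) - 3*exp(-2*I*pi/3))] = 6/6 = 1
  <chi_rho, chi_5> = (1/6)[1*(10)*conj(1) + 1*(-3 + exp(-2*I*pi/3) + 3*exp(2*I*pi/3) + 3*exp(I*pi/3))*conj(exp(-I*pi/3)) + 1*(3 + 3*exp(-2*I*pi/3) + 4*exp(2*I*pi/3))*conj(exp(-2*I*pi/3)) + 1*(-2)*conj(-1) + 1*(3 + 4*exp(-2*I*pi/3) + 3*exp(2*I*pi/3))*conj(exp(2*I*pi/3)) + 1*(-3 + 3*exp(-2*I*pi/3) + 3*exp(-I*pi/3) + exp(2*I*pi/3))*conj(exp(I*pi/3))]
      = (1/6)[(10) + (-3 - 3*exp(I*pi/3) + exp(-I*pi/3) + 3*exp(2*I*pi/3)) + (3 + 4*exp(-2*I*pi/3) + 3*exp(2*I*pi/3)) + (2) + (3 + 3*exp(-2*I*pi/3) + 4*exp(2*I*pi/3)) + (-3 + 3*exp(-2*I*pi/3) + exp(I*pi/3) - 3*exp(-I*pi/3))] = 0/6 = 0
(Exp terms are combined using exp(i*s)*conj(exp(i*t)) = exp(i*(s-t)), and sums of them are collapsed using the identity that for every m > 1 the m distinct m-th roots of unity sum to 0, e.g. 1 + exp(2*I*pi/3) + exp(-2*I*pi/3) = 0.)
Dimension check: dim(rho) = sum (mult * dim) = 0*1 + 3*1 + 3*1 + 3*1 + 1*1 + 0*1 = 10 = chi_rho(e) = 10.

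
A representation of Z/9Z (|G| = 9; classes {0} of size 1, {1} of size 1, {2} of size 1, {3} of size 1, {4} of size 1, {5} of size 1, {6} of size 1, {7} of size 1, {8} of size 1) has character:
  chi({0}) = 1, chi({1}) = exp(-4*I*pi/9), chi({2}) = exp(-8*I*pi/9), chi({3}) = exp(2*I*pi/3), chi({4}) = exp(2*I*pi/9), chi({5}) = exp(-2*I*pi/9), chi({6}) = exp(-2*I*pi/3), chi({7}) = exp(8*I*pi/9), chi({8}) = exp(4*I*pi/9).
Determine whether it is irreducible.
Irreducible: <chi, chi> = 1.

Derivation: <chi, chi> = (1/|G|) sum_C |C| * |chi(C)|^2 = (1/9)[1*|1|^2 + 1*|exp(-4*I*pi/9)|^2 + 1*|exp(-8*I*pi/9)|^2 + 1*|exp(2*I*pi/3)|^2 + 1*|exp(2*I*pi/9)|^2 + 1*|exp(-2*I*pi/9)|^2 + 1*|exp(-2*I*pi/3)|^2 + 1*|exp(8*I*pi/9)|^2 + 1*|exp(4*I*pi/9)|^2]
  = (1/9)[(1) + (1) + (1) + (1) + (1) + (1) + (1) + (1) + (1)] = 9/9 = 1.
(Exp terms are combined using exp(i*s)*conj(exp(i*t)) = exp(i*(s-t)), and sums of them are collapsed using the identity that for every m > 1 the m distinct m-th roots of unity sum to 0, e.g. 1 + exp(2*I*pi/3) + exp(-2*I*pi/3) = 0.)
A character is irreducible iff <chi, chi> = 1, so this representation is irreducible.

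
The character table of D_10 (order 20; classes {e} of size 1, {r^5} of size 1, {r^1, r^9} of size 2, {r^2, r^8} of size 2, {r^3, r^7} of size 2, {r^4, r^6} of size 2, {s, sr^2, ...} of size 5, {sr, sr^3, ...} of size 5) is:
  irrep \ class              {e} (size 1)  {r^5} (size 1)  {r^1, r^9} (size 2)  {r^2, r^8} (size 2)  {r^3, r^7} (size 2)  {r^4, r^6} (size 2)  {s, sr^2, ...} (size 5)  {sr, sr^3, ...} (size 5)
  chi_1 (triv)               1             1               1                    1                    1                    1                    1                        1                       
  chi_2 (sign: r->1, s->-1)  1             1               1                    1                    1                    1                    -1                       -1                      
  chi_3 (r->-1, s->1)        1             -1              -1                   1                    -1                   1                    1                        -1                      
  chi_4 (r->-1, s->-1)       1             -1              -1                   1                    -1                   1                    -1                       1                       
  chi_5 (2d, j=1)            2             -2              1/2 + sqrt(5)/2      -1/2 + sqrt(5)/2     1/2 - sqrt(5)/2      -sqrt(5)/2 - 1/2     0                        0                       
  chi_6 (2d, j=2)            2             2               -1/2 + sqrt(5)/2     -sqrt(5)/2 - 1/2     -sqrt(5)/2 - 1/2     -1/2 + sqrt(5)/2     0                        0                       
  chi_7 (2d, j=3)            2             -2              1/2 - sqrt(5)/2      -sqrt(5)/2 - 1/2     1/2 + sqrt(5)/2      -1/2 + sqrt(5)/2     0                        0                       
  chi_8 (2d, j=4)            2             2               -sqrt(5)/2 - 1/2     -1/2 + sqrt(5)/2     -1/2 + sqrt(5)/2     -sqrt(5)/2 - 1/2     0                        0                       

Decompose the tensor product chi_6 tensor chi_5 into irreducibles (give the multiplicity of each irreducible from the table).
chi_6 tensor chi_5 = chi_5 + chi_7 (all other irreducibles have multiplicity 0).

Justification: The character of a tensor product is the pointwise product (chi_6 * chi_5)(C) = chi_6(C) * chi_5(C):
  {e}: (2)*(2), {r^5}: (2)*(-2), {r^1, r^9}: (-1/2 + sqrt(5)/2)*(1/2 + sqrt(5)/2), {r^2, r^8}: (-sqrt(5)/2 - 1/2)*(-1/2 + sqrt(5)/2), {r^3, r^7}: (-sqrt(5)/2 - 1/2)*(1/2 - sqrt(5)/2), {r^4, r^6}: (-1/2 + sqrt(5)/2)*(-sqrt(5)/2 - 1/2), {s, sr^2, ...}: (0)*(0), {sr, sr^3, ...}: (0)*(0)
so (chi_6 * chi_5) takes values
  {e} -> 4, {r^5} -> -4, {r^1, r^9} -> 1, {r^2, r^8} -> -1, {r^3, r^7} -> 1, {r^4, r^6} -> -1, {s, sr^2, ...} -> 0, {sr, sr^3, ...} -> 0.
Now take the inner product of this character with each irreducible chi from the table, <chi_6*chi_5, chi> = (1/20) sum_C |C| (chi_6*chi_5)(C) conj(chi(C)):
  <chi_6*chi_5, chi_1> = (1/20)[1*(4)*conj(1) + 1*(-4)*conj(1) + 2*(1)*conj(1) + 2*(-1)*conj(1) + 2*(1)*conj(1) + 2*(-1)*conj(1) + 5*(0)*conj(1) + 5*(0)*conj(1)]
      = (1/20)[(4) + (-4) + (2) + (-2) + (2) + (-2) + (0) + (0)] = 0/20 = 0
  <chi_6*chi_5, chi_2> = (1/20)[1*(4)*conj(1) + 1*(-4)*conj(1) + 2*(1)*conj(1) + 2*(-1)*conj(1) + 2*(1)*conj(1) + 2*(-1)*conj(1) + 5*(0)*conj(-1) + 5*(0)*conj(-1)]
      = (1/20)[(4) + (-4) + (2) + (-2) + (2) + (-2) + (0) + (0)] = 0/20 = 0
  <chi_6*chi_5, chi_3> = (1/20)[1*(4)*conj(1) + 1*(-4)*conj(-1) + 2*(1)*conj(-1) + 2*(-1)*conj(1) + 2*(1)*conj(-1) + 2*(-1)*conj(1) + 5*(0)*conj(1) + 5*(0)*conj(-1)]
      = (1/20)[(4) + (4) + (-2) + (-2) + (-2) + (-2) + (0) + (0)] = 0/20 = 0
  <chi_6*chi_5, chi_4> = (1/20)[1*(4)*conj(1) + 1*(-4)*conj(-1) + 2*(1)*conj(-1) + 2*(-1)*conj(1) + 2*(1)*conj(-1) + 2*(-1)*conj(1) + 5*(0)*conj(-1) + 5*(0)*conj(1)]
      = (1/20)[(4) + (4) + (-2) + (-2) + (-2) + (-2) + (0) + (0)] = 0/20 = 0
  <chi_6*chi_5, chi_5> = (1/20)[1*(4)*conj(2) + 1*(-4)*conj(-2) + 2*(1)*conj(1/2 + sqrt(5)/2) + 2*(-1)*conj(-1/2 + sqrt(5)/2) + 2*(1)*conj(1/2 - sqrt(5)/2) + 2*(-1)*conj(-sqrt(5)/2 - 1/2) + 5*(0)*conj(0) + 5*(0)*conj(0)]
      = (1/20)[(8) + (8) + (1 + sqrt(5)) + (1 - sqrt(5)) + (1 - sqrt(5)) + (1 + sqrt(5)) + (0) + (0)] = 20/20 = 1
  <chi_6*chi_5, chi_6> = (1/20)[1*(4)*conj(2) + 1*(-4)*conj(2) + 2*(1)*conj(-1/2 + sqrt(5)/2) + 2*(-1)*conj(-sqrt(5)/2 - 1/2) + 2*(1)*conj(-sqrt(5)/2 - 1/2) + 2*(-1)*conj(-1/2 + sqrt(5)/2) + 5*(0)*conj(0) + 5*(0)*conj(0)]
      = (1/20)[(8) + (-8) + (-1 + sqrt(5)) + (1 + sqrt(5)) + (-sqrt(5) - 1) + (1 - sqrt(5)) + (0) + (0)] = 0/20 = 0
  <chi_6*chi_5, chi_7> = (1/20)[1*(4)*conj(2) + 1*(-4)*conj(-2) + 2*(1)*conj(1/2 - sqrt(5)/2) + 2*(-1)*conj(-sqrt(5)/2 - 1/2) + 2*(1)*conj(1/2 + sqrt(5)/2) + 2*(-1)*conj(-1/2 + sqrt(5)/2) + 5*(0)*conj(0) + 5*(0)*conj(0)]
      = (1/20)[(8) + (8) + (1 - sqrt(5)) + (1 + sqrt(5)) + (1 + sqrt(5)) + (1 - sqrt(5)) + (0) + (0)] = 20/20 = 1
  <chi_6*chi_5, chi_8> = (1/20)[1*(4)*conj(2) + 1*(-4)*conj(2) + 2*(1)*conj(-sqrt(5)/2 - 1/2) + 2*(-1)*conj(-1/2 + sqrt(5)/2) + 2*(1)*conj(-1/2 + sqrt(5)/2) + 2*(-1)*conj(-sqrt(5)/2 - 1/2) + 5*(0)*conj(0) + 5*(0)*conj(0)]
      = (1/20)[(8) + (-8) + (-sqrt(5) - 1) + (1 - sqrt(5)) + (-1 + sqrt(5)) + (1 + sqrt(5)) + (0) + (0)] = 0/20 = 0
Hence the multiplicities are chi_5: 1, chi_7: 1. Dimension check: dim(chi_6)*dim(chi_5) = 2*2 = 4 and sum (mult * dim) = 1*2 + 1*2 = 4.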